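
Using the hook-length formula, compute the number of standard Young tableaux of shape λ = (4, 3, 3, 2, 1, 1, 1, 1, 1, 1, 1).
# SYT of shape (4, 3, 3, 2, 1, 1, 1, 1, 1, 1, 1) = 2519400

Hook-length formula: f^λ = n! / Π hook(c), product over all cells c of the Young diagram. For λ = (4, 3, 3, 2, 1, 1, 1, 1, 1, 1, 1), n = 19 boxes. Hook lengths by row (left-to-right, top-to-bottom): [14, 6, 4, 1]; [12, 4, 2]; [11, 3, 1]; [9, 1]; [7]; [6]; [5]; [4]; [3]; [2]; [1]. Product of hooks = 48283361280. So f^λ = 19! / 48283361280 = 121645100408832000 / 48283361280 = 2519400.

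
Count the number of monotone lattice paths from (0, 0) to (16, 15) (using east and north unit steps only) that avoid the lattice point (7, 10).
Number of paths = 261605299

Total paths from (0, 0) to (16, 15): C(31, 16) = 300540195. Paths through (7, 10): (paths (0, 0) → (7, 10)) × (paths (7, 10) → (16, 15)) = C(17, 7) · C(14, 9) = 19448 · 2002 = 38934896. Avoidance count = 300540195 − 38934896 = 261605299.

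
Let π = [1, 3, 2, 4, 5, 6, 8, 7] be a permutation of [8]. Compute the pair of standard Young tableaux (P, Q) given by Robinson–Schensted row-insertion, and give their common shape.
P = [1, 2, 4, 5, 6, 7] / [3, 8];  Q = [1, 2, 4, 5, 6, 7] / [3, 8];  common shape = (6, 2)

Row-insert the values π_1, π_2, … into P one at a time, bumping the leftmost entry strictly greater than the inserted value down to the next row. The recording tableau Q records, in position (i, j), the step at which that cell was added to P.
  Insert 1 (step 1): P = [1];  Q = [1]
  Insert 3 (step 2): P = [1, 3];  Q = [1, 2]
  Insert 2 (step 3): P = [1, 2] / [3];  Q = [1, 2] / [3]
  Insert 4 (step 4): P = [1, 2, 4] / [3];  Q = [1, 2, 4] / [3]
  Insert 5 (step 5): P = [1, 2, 4, 5] / [3];  Q = [1, 2, 4, 5] / [3]
  Insert 6 (step 6): P = [1, 2, 4, 5, 6] / [3];  Q = [1, 2, 4, 5, 6] / [3]
  Insert 8 (step 7): P = [1, 2, 4, 5, 6, 8] / [3];  Q = [1, 2, 4, 5, 6, 7] / [3]
  Insert 7 (step 8): P = [1, 2, 4, 5, 6, 7] / [3, 8];  Q = [1, 2, 4, 5, 6, 7] / [3, 8]
Final shape: (6, 2).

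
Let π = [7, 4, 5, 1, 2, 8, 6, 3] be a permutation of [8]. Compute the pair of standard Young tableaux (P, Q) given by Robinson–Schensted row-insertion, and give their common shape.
P = [1, 2, 3] / [4, 5, 6] / [7, 8];  Q = [1, 3, 6] / [2, 5, 7] / [4, 8];  common shape = (3, 3, 2)

Row-insert the values π_1, π_2, … into P one at a time, bumping the leftmost entry strictly greater than the inserted value down to the next row. The recording tableau Q records, in position (i, j), the step at which that cell was added to P.
  Insert 7 (step 1): P = [7];  Q = [1]
  Insert 4 (step 2): P = [4] / [7];  Q = [1] / [2]
  Insert 5 (step 3): P = [4, 5] / [7];  Q = [1, 3] / [2]
  Insert 1 (step 4): P = [1, 5] / [4] / [7];  Q = [1, 3] / [2] / [4]
  Insert 2 (step 5): P = [1, 2] / [4, 5] / [7];  Q = [1, 3] / [2, 5] / [4]
  Insert 8 (step 6): P = [1, 2, 8] / [4, 5] / [7];  Q = [1, 3, 6] / [2, 5] / [4]
  Insert 6 (step 7): P = [1, 2, 6] / [4, 5, 8] / [7];  Q = [1, 3, 6] / [2, 5, 7] / [4]
  Insert 3 (step 8): P = [1, 2, 3] / [4, 5, 6] / [7, 8];  Q = [1, 3, 6] / [2, 5, 7] / [4, 8]
Final shape: (3, 3, 2).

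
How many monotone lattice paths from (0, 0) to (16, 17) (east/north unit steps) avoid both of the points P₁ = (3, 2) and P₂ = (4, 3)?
Number of paths = 647516010

Inclusion–exclusion. Total paths: C(33, 16) = 1166803110. Through P₁: C(5, 3)·C(28, 13) = 374421600. Through P₂: C(7, 4)·C(26, 12) = 338019500. Since P₁ is strictly southwest of P₂, a monotone path through both must visit P₁ then P₂; paths through both = C(5, 3)·C(2, 1)·C(26, 12) = 193154000. Avoid both = 1166803110 − 374421600 − 338019500 + 193154000 = 647516010.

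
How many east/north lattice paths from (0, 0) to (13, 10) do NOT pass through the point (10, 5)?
Number of paths = 975898

Total paths from (0, 0) to (13, 10): C(23, 13) = 1144066. Paths through (10, 5): (paths (0, 0) → (10, 5)) × (paths (10, 5) → (13, 10)) = C(15, 10) · C(8, 3) = 3003 · 56 = 168168. Avoidance count = 1144066 − 168168 = 975898.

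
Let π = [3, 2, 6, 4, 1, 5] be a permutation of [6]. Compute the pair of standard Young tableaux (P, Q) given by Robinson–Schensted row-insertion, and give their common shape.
P = [1, 4, 5] / [2, 6] / [3];  Q = [1, 3, 6] / [2, 4] / [5];  common shape = (3, 2, 1)

Row-insert the values π_1, π_2, … into P one at a time, bumping the leftmost entry strictly greater than the inserted value down to the next row. The recording tableau Q records, in position (i, j), the step at which that cell was added to P.
  Insert 3 (step 1): P = [3];  Q = [1]
  Insert 2 (step 2): P = [2] / [3];  Q = [1] / [2]
  Insert 6 (step 3): P = [2, 6] / [3];  Q = [1, 3] / [2]
  Insert 4 (step 4): P = [2, 4] / [3, 6];  Q = [1, 3] / [2, 4]
  Insert 1 (step 5): P = [1, 4] / [2, 6] / [3];  Q = [1, 3] / [2, 4] / [5]
  Insert 5 (step 6): P = [1, 4, 5] / [2, 6] / [3];  Q = [1, 3, 6] / [2, 4] / [5]
Final shape: (3, 2, 1).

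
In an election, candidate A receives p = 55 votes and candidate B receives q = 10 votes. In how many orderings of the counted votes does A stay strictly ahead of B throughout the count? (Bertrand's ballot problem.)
Strict-lead orderings = 123932630304

Total orderings of the 65 votes with 55 for A: C(65, 55) = 179013799328. By the Bertrand ballot formula (Cycle Lemma / reflection principle), the number of orderings in which A is strictly ahead of B throughout is (p − q)/(p + q) · C(p + q, p) = (55 − 10)/(55 + 10) · 179013799328 = 123932630304.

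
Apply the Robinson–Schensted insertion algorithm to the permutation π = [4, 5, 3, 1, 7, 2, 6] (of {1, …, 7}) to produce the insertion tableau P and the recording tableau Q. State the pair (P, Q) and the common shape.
P = [1, 2, 6] / [3, 5, 7] / [4];  Q = [1, 2, 5] / [3, 6, 7] / [4];  common shape = (3, 3, 1)

Row-insert the values π_1, π_2, … into P one at a time, bumping the leftmost entry strictly greater than the inserted value down to the next row. The recording tableau Q records, in position (i, j), the step at which that cell was added to P.
  Insert 4 (step 1): P = [4];  Q = [1]
  Insert 5 (step 2): P = [4, 5];  Q = [1, 2]
  Insert 3 (step 3): P = [3, 5] / [4];  Q = [1, 2] / [3]
  Insert 1 (step 4): P = [1, 5] / [3] / [4];  Q = [1, 2] / [3] / [4]
  Insert 7 (step 5): P = [1, 5, 7] / [3] / [4];  Q = [1, 2, 5] / [3] / [4]
  Insert 2 (step 6): P = [1, 2, 7] / [3, 5] / [4];  Q = [1, 2, 5] / [3, 6] / [4]
  Insert 6 (step 7): P = [1, 2, 6] / [3, 5, 7] / [4];  Q = [1, 2, 5] / [3, 6, 7] / [4]
Final shape: (3, 3, 1).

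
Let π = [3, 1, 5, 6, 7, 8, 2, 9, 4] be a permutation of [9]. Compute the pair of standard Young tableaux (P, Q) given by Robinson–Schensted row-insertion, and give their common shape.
P = [1, 2, 4, 7, 8, 9] / [3, 5, 6];  Q = [1, 3, 4, 5, 6, 8] / [2, 7, 9];  common shape = (6, 3)

Row-insert the values π_1, π_2, … into P one at a time, bumping the leftmost entry strictly greater than the inserted value down to the next row. The recording tableau Q records, in position (i, j), the step at which that cell was added to P.
  Insert 3 (step 1): P = [3];  Q = [1]
  Insert 1 (step 2): P = [1] / [3];  Q = [1] / [2]
  Insert 5 (step 3): P = [1, 5] / [3];  Q = [1, 3] / [2]
  Insert 6 (step 4): P = [1, 5, 6] / [3];  Q = [1, 3, 4] / [2]
  Insert 7 (step 5): P = [1, 5, 6, 7] / [3];  Q = [1, 3, 4, 5] / [2]
  Insert 8 (step 6): P = [1, 5, 6, 7, 8] / [3];  Q = [1, 3, 4, 5, 6] / [2]
  Insert 2 (step 7): P = [1, 2, 6, 7, 8] / [3, 5];  Q = [1, 3, 4, 5, 6] / [2, 7]
  Insert 9 (step 8): P = [1, 2, 6, 7, 8, 9] / [3, 5];  Q = [1, 3, 4, 5, 6, 8] / [2, 7]
  Insert 4 (step 9): P = [1, 2, 4, 7, 8, 9] / [3, 5, 6];  Q = [1, 3, 4, 5, 6, 8] / [2, 7, 9]
Final shape: (6, 3).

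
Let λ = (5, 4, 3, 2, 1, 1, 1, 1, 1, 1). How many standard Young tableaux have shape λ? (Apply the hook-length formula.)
# SYT of shape (5, 4, 3, 2, 1, 1, 1, 1, 1, 1) = 53209728

Hook-length formula: f^λ = n! / Π hook(c), product over all cells c of the Young diagram. For λ = (5, 4, 3, 2, 1, 1, 1, 1, 1, 1), n = 20 boxes. Hook lengths by row (left-to-right, top-to-bottom): [14, 7, 5, 3, 1]; [12, 5, 3, 1]; [10, 3, 1]; [8, 1]; [6]; [5]; [4]; [3]; [2]; [1]. Product of hooks = 45722880000. So f^λ = 20! / 45722880000 = 2432902008176640000 / 45722880000 = 53209728.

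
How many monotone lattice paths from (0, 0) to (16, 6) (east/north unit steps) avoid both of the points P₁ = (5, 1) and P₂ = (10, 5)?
Number of paths = 32676

Inclusion–exclusion. Total paths: C(22, 16) = 74613. Through P₁: C(6, 5)·C(16, 11) = 26208. Through P₂: C(15, 10)·C(7, 6) = 21021. Since P₁ is strictly southwest of P₂, a monotone path through both must visit P₁ then P₂; paths through both = C(6, 5)·C(9, 5)·C(7, 6) = 5292. Avoid both = 74613 − 26208 − 21021 + 5292 = 32676.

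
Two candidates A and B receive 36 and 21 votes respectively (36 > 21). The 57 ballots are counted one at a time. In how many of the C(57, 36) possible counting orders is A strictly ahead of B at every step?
Strict-lead orderings = 561152544402450

Total orderings of the 57 votes with 36 for A: C(57, 36) = 2132379668729310. By the Bertrand ballot formula (Cycle Lemma / reflection principle), the number of orderings in which A is strictly ahead of B throughout is (p − q)/(p + q) · C(p + q, p) = (36 − 21)/(36 + 21) · 2132379668729310 = 561152544402450.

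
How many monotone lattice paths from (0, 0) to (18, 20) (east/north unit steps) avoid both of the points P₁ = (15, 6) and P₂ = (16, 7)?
Number of paths = 33526755045

Inclusion–exclusion. Total paths: C(38, 18) = 33578000610. Through P₁: C(21, 15)·C(17, 3) = 36899520. Through P₂: C(23, 16)·C(15, 2) = 25741485. Since P₁ is strictly southwest of P₂, a monotone path through both must visit P₁ then P₂; paths through both = C(21, 15)·C(2, 1)·C(15, 2) = 11395440. Avoid both = 33578000610 − 36899520 − 25741485 + 11395440 = 33526755045.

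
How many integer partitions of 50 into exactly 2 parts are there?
p(50, 2 parts) = 25

Partitions of n into exactly k parts are in bijection with partitions of n − k into at most k parts (subtract 1 from each part). So p(50, exactly 2) = p(48, parts ≤ 2). Computing via the recurrence p(m, j) = p(m, j−1) + p(m−j, j) gives 25.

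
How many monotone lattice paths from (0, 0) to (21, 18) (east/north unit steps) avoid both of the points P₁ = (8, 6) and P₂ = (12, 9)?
Number of paths = 37561971590

Inclusion–exclusion. Total paths: C(39, 21) = 62359143990. Through P₁: C(14, 8)·C(25, 13) = 15616500900. Through P₂: C(21, 12)·C(18, 9) = 14290876600. Since P₁ is strictly southwest of P₂, a monotone path through both must visit P₁ then P₂; paths through both = C(14, 8)·C(7, 4)·C(18, 9) = 5110205100. Avoid both = 62359143990 − 15616500900 − 14290876600 + 5110205100 = 37561971590.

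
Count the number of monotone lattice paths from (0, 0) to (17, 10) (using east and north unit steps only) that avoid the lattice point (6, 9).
Number of paths = 8376225

Total paths from (0, 0) to (17, 10): C(27, 17) = 8436285. Paths through (6, 9): (paths (0, 0) → (6, 9)) × (paths (6, 9) → (17, 10)) = C(15, 6) · C(12, 11) = 5005 · 12 = 60060. Avoidance count = 8436285 − 60060 = 8376225.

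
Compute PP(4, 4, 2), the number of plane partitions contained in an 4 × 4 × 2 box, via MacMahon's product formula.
PP(4, 4, 2) = 1764

Evaluate the triple product over i = 1..4, j = 1..4, k = 1..2. The factors are (2/1) · (3/2) · (3/2) · (4/3) · (4/3) · (5/4) · (5/4) · (6/5) · … (32 factors total). The numerators and denominators telescope so the product is an integer; carrying out the multiplication exactly gives PP(4, 4, 2) = 1764.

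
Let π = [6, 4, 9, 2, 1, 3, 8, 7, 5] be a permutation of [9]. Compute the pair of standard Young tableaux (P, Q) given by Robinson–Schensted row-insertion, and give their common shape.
P = [1, 3, 5] / [2, 7] / [4, 8] / [6, 9];  Q = [1, 3, 7] / [2, 6] / [4, 8] / [5, 9];  common shape = (3, 2, 2, 2)

Row-insert the values π_1, π_2, … into P one at a time, bumping the leftmost entry strictly greater than the inserted value down to the next row. The recording tableau Q records, in position (i, j), the step at which that cell was added to P.
  Insert 6 (step 1): P = [6];  Q = [1]
  Insert 4 (step 2): P = [4] / [6];  Q = [1] / [2]
  Insert 9 (step 3): P = [4, 9] / [6];  Q = [1, 3] / [2]
  Insert 2 (step 4): P = [2, 9] / [4] / [6];  Q = [1, 3] / [2] / [4]
  Insert 1 (step 5): P = [1, 9] / [2] / [4] / [6];  Q = [1, 3] / [2] / [4] / [5]
  Insert 3 (step 6): P = [1, 3] / [2, 9] / [4] / [6];  Q = [1, 3] / [2, 6] / [4] / [5]
  Insert 8 (step 7): P = [1, 3, 8] / [2, 9] / [4] / [6];  Q = [1, 3, 7] / [2, 6] / [4] / [5]
  Insert 7 (step 8): P = [1, 3, 7] / [2, 8] / [4, 9] / [6];  Q = [1, 3, 7] / [2, 6] / [4, 8] / [5]
  Insert 5 (step 9): P = [1, 3, 5] / [2, 7] / [4, 8] / [6, 9];  Q = [1, 3, 7] / [2, 6] / [4, 8] / [5, 9]
Final shape: (3, 2, 2, 2).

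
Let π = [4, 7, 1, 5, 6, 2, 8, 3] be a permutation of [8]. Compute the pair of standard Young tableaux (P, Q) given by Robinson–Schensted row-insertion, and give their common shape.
P = [1, 2, 3, 8] / [4, 5, 6] / [7];  Q = [1, 2, 5, 7] / [3, 4, 8] / [6];  common shape = (4, 3, 1)

Row-insert the values π_1, π_2, … into P one at a time, bumping the leftmost entry strictly greater than the inserted value down to the next row. The recording tableau Q records, in position (i, j), the step at which that cell was added to P.
  Insert 4 (step 1): P = [4];  Q = [1]
  Insert 7 (step 2): P = [4, 7];  Q = [1, 2]
  Insert 1 (step 3): P = [1, 7] / [4];  Q = [1, 2] / [3]
  Insert 5 (step 4): P = [1, 5] / [4, 7];  Q = [1, 2] / [3, 4]
  Insert 6 (step 5): P = [1, 5, 6] / [4, 7];  Q = [1, 2, 5] / [3, 4]
  Insert 2 (step 6): P = [1, 2, 6] / [4, 5] / [7];  Q = [1, 2, 5] / [3, 4] / [6]
  Insert 8 (step 7): P = [1, 2, 6, 8] / [4, 5] / [7];  Q = [1, 2, 5, 7] / [3, 4] / [6]
  Insert 3 (step 8): P = [1, 2, 3, 8] / [4, 5, 6] / [7];  Q = [1, 2, 5, 7] / [3, 4, 8] / [6]
Final shape: (4, 3, 1).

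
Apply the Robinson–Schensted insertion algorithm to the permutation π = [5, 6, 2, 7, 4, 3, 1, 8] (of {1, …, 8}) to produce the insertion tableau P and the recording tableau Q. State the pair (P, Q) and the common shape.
P = [1, 3, 7, 8] / [2, 6] / [4] / [5];  Q = [1, 2, 4, 8] / [3, 5] / [6] / [7];  common shape = (4, 2, 1, 1)

Row-insert the values π_1, π_2, … into P one at a time, bumping the leftmost entry strictly greater than the inserted value down to the next row. The recording tableau Q records, in position (i, j), the step at which that cell was added to P.
  Insert 5 (step 1): P = [5];  Q = [1]
  Insert 6 (step 2): P = [5, 6];  Q = [1, 2]
  Insert 2 (step 3): P = [2, 6] / [5];  Q = [1, 2] / [3]
  Insert 7 (step 4): P = [2, 6, 7] / [5];  Q = [1, 2, 4] / [3]
  Insert 4 (step 5): P = [2, 4, 7] / [5, 6];  Q = [1, 2, 4] / [3, 5]
  Insert 3 (step 6): P = [2, 3, 7] / [4, 6] / [5];  Q = [1, 2, 4] / [3, 5] / [6]
  Insert 1 (step 7): P = [1, 3, 7] / [2, 6] / [4] / [5];  Q = [1, 2, 4] / [3, 5] / [6] / [7]
  Insert 8 (step 8): P = [1, 3, 7, 8] / [2, 6] / [4] / [5];  Q = [1, 2, 4, 8] / [3, 5] / [6] / [7]
Final shape: (4, 2, 1, 1).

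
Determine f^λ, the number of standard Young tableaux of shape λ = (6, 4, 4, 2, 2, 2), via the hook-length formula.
# SYT of shape (6, 4, 4, 2, 2, 2) = 90698400

Hook-length formula: f^λ = n! / Π hook(c), product over all cells c of the Young diagram. For λ = (6, 4, 4, 2, 2, 2), n = 20 boxes. Hook lengths by row (left-to-right, top-to-bottom): [11, 10, 6, 5, 2, 1]; [8, 7, 3, 2]; [7, 6, 2, 1]; [4, 3]; [3, 2]; [2, 1]. Product of hooks = 26824089600. So f^λ = 20! / 26824089600 = 2432902008176640000 / 26824089600 = 90698400.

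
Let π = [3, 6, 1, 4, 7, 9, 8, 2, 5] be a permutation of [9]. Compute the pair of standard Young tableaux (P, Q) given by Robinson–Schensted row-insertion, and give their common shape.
P = [1, 2, 5, 8] / [3, 4, 7] / [6, 9];  Q = [1, 2, 5, 6] / [3, 4, 7] / [8, 9];  common shape = (4, 3, 2)

Row-insert the values π_1, π_2, … into P one at a time, bumping the leftmost entry strictly greater than the inserted value down to the next row. The recording tableau Q records, in position (i, j), the step at which that cell was added to P.
  Insert 3 (step 1): P = [3];  Q = [1]
  Insert 6 (step 2): P = [3, 6];  Q = [1, 2]
  Insert 1 (step 3): P = [1, 6] / [3];  Q = [1, 2] / [3]
  Insert 4 (step 4): P = [1, 4] / [3, 6];  Q = [1, 2] / [3, 4]
  Insert 7 (step 5): P = [1, 4, 7] / [3, 6];  Q = [1, 2, 5] / [3, 4]
  Insert 9 (step 6): P = [1, 4, 7, 9] / [3, 6];  Q = [1, 2, 5, 6] / [3, 4]
  Insert 8 (step 7): P = [1, 4, 7, 8] / [3, 6, 9];  Q = [1, 2, 5, 6] / [3, 4, 7]
  Insert 2 (step 8): P = [1, 2, 7, 8] / [3, 4, 9] / [6];  Q = [1, 2, 5, 6] / [3, 4, 7] / [8]
  Insert 5 (step 9): P = [1, 2, 5, 8] / [3, 4, 7] / [6, 9];  Q = [1, 2, 5, 6] / [3, 4, 7] / [8, 9]
Final shape: (4, 3, 2).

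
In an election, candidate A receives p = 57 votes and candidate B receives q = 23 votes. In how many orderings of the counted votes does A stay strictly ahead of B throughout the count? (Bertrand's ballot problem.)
Strict-lead orderings = 29032111978691562520

Total orderings of the 80 votes with 57 for A: C(80, 57) = 68310851714568382400. By the Bertrand ballot formula (Cycle Lemma / reflection principle), the number of orderings in which A is strictly ahead of B throughout is (p − q)/(p + q) · C(p + q, p) = (57 − 23)/(57 + 23) · 68310851714568382400 = 29032111978691562520.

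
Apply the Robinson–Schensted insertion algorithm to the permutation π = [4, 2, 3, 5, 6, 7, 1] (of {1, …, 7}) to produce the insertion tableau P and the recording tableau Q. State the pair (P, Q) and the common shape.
P = [1, 3, 5, 6, 7] / [2] / [4];  Q = [1, 3, 4, 5, 6] / [2] / [7];  common shape = (5, 1, 1)

Row-insert the values π_1, π_2, … into P one at a time, bumping the leftmost entry strictly greater than the inserted value down to the next row. The recording tableau Q records, in position (i, j), the step at which that cell was added to P.
  Insert 4 (step 1): P = [4];  Q = [1]
  Insert 2 (step 2): P = [2] / [4];  Q = [1] / [2]
  Insert 3 (step 3): P = [2, 3] / [4];  Q = [1, 3] / [2]
  Insert 5 (step 4): P = [2, 3, 5] / [4];  Q = [1, 3, 4] / [2]
  Insert 6 (step 5): P = [2, 3, 5, 6] / [4];  Q = [1, 3, 4, 5] / [2]
  Insert 7 (step 6): P = [2, 3, 5, 6, 7] / [4];  Q = [1, 3, 4, 5, 6] / [2]
  Insert 1 (step 7): P = [1, 3, 5, 6, 7] / [2] / [4];  Q = [1, 3, 4, 5, 6] / [2] / [7]
Final shape: (5, 1, 1).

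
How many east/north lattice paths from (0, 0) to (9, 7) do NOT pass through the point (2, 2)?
Number of paths = 6688

Total paths from (0, 0) to (9, 7): C(16, 9) = 11440. Paths through (2, 2): (paths (0, 0) → (2, 2)) × (paths (2, 2) → (9, 7)) = C(4, 2) · C(12, 7) = 6 · 792 = 4752. Avoidance count = 11440 − 4752 = 6688.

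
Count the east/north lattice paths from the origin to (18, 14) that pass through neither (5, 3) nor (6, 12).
Number of paths = 330013172

Inclusion–exclusion. Total paths: C(32, 18) = 471435600. Through P₁: C(8, 5)·C(24, 13) = 139784064. Through P₂: C(18, 6)·C(14, 12) = 1689324. Since P₁ is strictly southwest of P₂, a monotone path through both must visit P₁ then P₂; paths through both = C(8, 5)·C(10, 1)·C(14, 12) = 50960. Avoid both = 471435600 − 139784064 − 1689324 + 50960 = 330013172.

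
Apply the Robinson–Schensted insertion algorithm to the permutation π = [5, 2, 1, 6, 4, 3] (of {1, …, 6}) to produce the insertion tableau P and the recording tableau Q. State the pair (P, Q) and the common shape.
P = [1, 3] / [2, 4] / [5, 6];  Q = [1, 4] / [2, 5] / [3, 6];  common shape = (2, 2, 2)

Row-insert the values π_1, π_2, … into P one at a time, bumping the leftmost entry strictly greater than the inserted value down to the next row. The recording tableau Q records, in position (i, j), the step at which that cell was added to P.
  Insert 5 (step 1): P = [5];  Q = [1]
  Insert 2 (step 2): P = [2] / [5];  Q = [1] / [2]
  Insert 1 (step 3): P = [1] / [2] / [5];  Q = [1] / [2] / [3]
  Insert 6 (step 4): P = [1, 6] / [2] / [5];  Q = [1, 4] / [2] / [3]
  Insert 4 (step 5): P = [1, 4] / [2, 6] / [5];  Q = [1, 4] / [2, 5] / [3]
  Insert 3 (step 6): P = [1, 3] / [2, 4] / [5, 6];  Q = [1, 4] / [2, 5] / [3, 6]
Final shape: (2, 2, 2).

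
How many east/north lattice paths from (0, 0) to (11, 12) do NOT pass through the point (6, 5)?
Number of paths = 986174

Total paths from (0, 0) to (11, 12): C(23, 11) = 1352078. Paths through (6, 5): (paths (0, 0) → (6, 5)) × (paths (6, 5) → (11, 12)) = C(11, 6) · C(12, 5) = 462 · 792 = 365904. Avoidance count = 1352078 − 365904 = 986174.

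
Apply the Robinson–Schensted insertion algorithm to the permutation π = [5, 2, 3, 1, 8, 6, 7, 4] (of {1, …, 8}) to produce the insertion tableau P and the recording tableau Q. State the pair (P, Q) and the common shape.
P = [1, 3, 4, 7] / [2, 6] / [5, 8];  Q = [1, 3, 5, 7] / [2, 6] / [4, 8];  common shape = (4, 2, 2)

Row-insert the values π_1, π_2, … into P one at a time, bumping the leftmost entry strictly greater than the inserted value down to the next row. The recording tableau Q records, in position (i, j), the step at which that cell was added to P.
  Insert 5 (step 1): P = [5];  Q = [1]
  Insert 2 (step 2): P = [2] / [5];  Q = [1] / [2]
  Insert 3 (step 3): P = [2, 3] / [5];  Q = [1, 3] / [2]
  Insert 1 (step 4): P = [1, 3] / [2] / [5];  Q = [1, 3] / [2] / [4]
  Insert 8 (step 5): P = [1, 3, 8] / [2] / [5];  Q = [1, 3, 5] / [2] / [4]
  Insert 6 (step 6): P = [1, 3, 6] / [2, 8] / [5];  Q = [1, 3, 5] / [2, 6] / [4]
  Insert 7 (step 7): P = [1, 3, 6, 7] / [2, 8] / [5];  Q = [1, 3, 5, 7] / [2, 6] / [4]
  Insert 4 (step 8): P = [1, 3, 4, 7] / [2, 6] / [5, 8];  Q = [1, 3, 5, 7] / [2, 6] / [4, 8]
Final shape: (4, 2, 2).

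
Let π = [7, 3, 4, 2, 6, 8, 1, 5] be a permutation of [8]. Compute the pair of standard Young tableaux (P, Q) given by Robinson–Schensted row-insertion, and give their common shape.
P = [1, 4, 5, 8] / [2, 6] / [3] / [7];  Q = [1, 3, 5, 6] / [2, 8] / [4] / [7];  common shape = (4, 2, 1, 1)

Row-insert the values π_1, π_2, … into P one at a time, bumping the leftmost entry strictly greater than the inserted value down to the next row. The recording tableau Q records, in position (i, j), the step at which that cell was added to P.
  Insert 7 (step 1): P = [7];  Q = [1]
  Insert 3 (step 2): P = [3] / [7];  Q = [1] / [2]
  Insert 4 (step 3): P = [3, 4] / [7];  Q = [1, 3] / [2]
  Insert 2 (step 4): P = [2, 4] / [3] / [7];  Q = [1, 3] / [2] / [4]
  Insert 6 (step 5): P = [2, 4, 6] / [3] / [7];  Q = [1, 3, 5] / [2] / [4]
  Insert 8 (step 6): P = [2, 4, 6, 8] / [3] / [7];  Q = [1, 3, 5, 6] / [2] / [4]
  Insert 1 (step 7): P = [1, 4, 6, 8] / [2] / [3] / [7];  Q = [1, 3, 5, 6] / [2] / [4] / [7]
  Insert 5 (step 8): P = [1, 4, 5, 8] / [2, 6] / [3] / [7];  Q = [1, 3, 5, 6] / [2, 8] / [4] / [7]
Final shape: (4, 2, 1, 1).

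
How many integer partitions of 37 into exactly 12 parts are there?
p(37, 12 parts) = 1686

Partitions of n into exactly k parts are in bijection with partitions of n − k into at most k parts (subtract 1 from each part). So p(37, exactly 12) = p(25, parts ≤ 12). Computing via the recurrence p(m, j) = p(m, j−1) + p(m−j, j) gives 1686.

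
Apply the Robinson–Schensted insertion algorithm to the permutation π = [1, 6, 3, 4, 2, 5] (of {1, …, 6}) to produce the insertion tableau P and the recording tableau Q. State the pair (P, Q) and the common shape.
P = [1, 2, 4, 5] / [3] / [6];  Q = [1, 2, 4, 6] / [3] / [5];  common shape = (4, 1, 1)

Row-insert the values π_1, π_2, … into P one at a time, bumping the leftmost entry strictly greater than the inserted value down to the next row. The recording tableau Q records, in position (i, j), the step at which that cell was added to P.
  Insert 1 (step 1): P = [1];  Q = [1]
  Insert 6 (step 2): P = [1, 6];  Q = [1, 2]
  Insert 3 (step 3): P = [1, 3] / [6];  Q = [1, 2] / [3]
  Insert 4 (step 4): P = [1, 3, 4] / [6];  Q = [1, 2, 4] / [3]
  Insert 2 (step 5): P = [1, 2, 4] / [3] / [6];  Q = [1, 2, 4] / [3] / [5]
  Insert 5 (step 6): P = [1, 2, 4, 5] / [3] / [6];  Q = [1, 2, 4, 6] / [3] / [5]
Final shape: (4, 1, 1).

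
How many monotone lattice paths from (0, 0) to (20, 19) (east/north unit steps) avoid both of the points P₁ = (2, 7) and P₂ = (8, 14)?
Number of paths = 64213041438

Inclusion–exclusion. Total paths: C(39, 20) = 68923264410. Through P₁: C(9, 2)·C(30, 18) = 3113756100. Through P₂: C(22, 8)·C(17, 12) = 1978736760. Since P₁ is strictly southwest of P₂, a monotone path through both must visit P₁ then P₂; paths through both = C(9, 2)·C(13, 6)·C(17, 12) = 382269888. Avoid both = 68923264410 − 3113756100 − 1978736760 + 382269888 = 64213041438.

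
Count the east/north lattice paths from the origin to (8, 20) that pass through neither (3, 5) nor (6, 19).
Number of paths = 1822821

Inclusion–exclusion. Total paths: C(28, 8) = 3108105. Through P₁: C(8, 3)·C(20, 5) = 868224. Through P₂: C(25, 6)·C(3, 2) = 531300. Since P₁ is strictly southwest of P₂, a monotone path through both must visit P₁ then P₂; paths through both = C(8, 3)·C(17, 3)·C(3, 2) = 114240. Avoid both = 3108105 − 868224 − 531300 + 114240 = 1822821.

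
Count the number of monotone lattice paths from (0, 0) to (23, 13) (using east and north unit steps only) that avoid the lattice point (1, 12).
Number of paths = 2310789301

Total paths from (0, 0) to (23, 13): C(36, 23) = 2310789600. Paths through (1, 12): (paths (0, 0) → (1, 12)) × (paths (1, 12) → (23, 13)) = C(13, 1) · C(23, 22) = 13 · 23 = 299. Avoidance count = 2310789600 − 299 = 2310789301.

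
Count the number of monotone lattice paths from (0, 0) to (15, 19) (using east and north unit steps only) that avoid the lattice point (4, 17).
Number of paths = 1855500690

Total paths from (0, 0) to (15, 19): C(34, 15) = 1855967520. Paths through (4, 17): (paths (0, 0) → (4, 17)) × (paths (4, 17) → (15, 19)) = C(21, 4) · C(13, 11) = 5985 · 78 = 466830. Avoidance count = 1855967520 − 466830 = 1855500690.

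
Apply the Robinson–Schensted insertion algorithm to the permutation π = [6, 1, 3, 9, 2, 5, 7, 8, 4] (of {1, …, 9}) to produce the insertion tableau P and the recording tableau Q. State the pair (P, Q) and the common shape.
P = [1, 2, 4, 7, 8] / [3, 5] / [6, 9];  Q = [1, 3, 4, 7, 8] / [2, 6] / [5, 9];  common shape = (5, 2, 2)

Row-insert the values π_1, π_2, … into P one at a time, bumping the leftmost entry strictly greater than the inserted value down to the next row. The recording tableau Q records, in position (i, j), the step at which that cell was added to P.
  Insert 6 (step 1): P = [6];  Q = [1]
  Insert 1 (step 2): P = [1] / [6];  Q = [1] / [2]
  Insert 3 (step 3): P = [1, 3] / [6];  Q = [1, 3] / [2]
  Insert 9 (step 4): P = [1, 3, 9] / [6];  Q = [1, 3, 4] / [2]
  Insert 2 (step 5): P = [1, 2, 9] / [3] / [6];  Q = [1, 3, 4] / [2] / [5]
  Insert 5 (step 6): P = [1, 2, 5] / [3, 9] / [6];  Q = [1, 3, 4] / [2, 6] / [5]
  Insert 7 (step 7): P = [1, 2, 5, 7] / [3, 9] / [6];  Q = [1, 3, 4, 7] / [2, 6] / [5]
  Insert 8 (step 8): P = [1, 2, 5, 7, 8] / [3, 9] / [6];  Q = [1, 3, 4, 7, 8] / [2, 6] / [5]
  Insert 4 (step 9): P = [1, 2, 4, 7, 8] / [3, 5] / [6, 9];  Q = [1, 3, 4, 7, 8] / [2, 6] / [5, 9]
Final shape: (5, 2, 2).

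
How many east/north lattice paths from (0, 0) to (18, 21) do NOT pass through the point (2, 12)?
Number of paths = 62173233265

Total paths from (0, 0) to (18, 21): C(39, 18) = 62359143990. Paths through (2, 12): (paths (0, 0) → (2, 12)) × (paths (2, 12) → (18, 21)) = C(14, 2) · C(25, 16) = 91 · 2042975 = 185910725. Avoidance count = 62359143990 − 185910725 = 62173233265.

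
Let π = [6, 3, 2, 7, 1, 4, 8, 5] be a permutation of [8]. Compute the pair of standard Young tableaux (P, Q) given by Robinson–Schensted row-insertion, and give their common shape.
P = [1, 4, 5] / [2, 7, 8] / [3] / [6];  Q = [1, 4, 7] / [2, 6, 8] / [3] / [5];  common shape = (3, 3, 1, 1)

Row-insert the values π_1, π_2, … into P one at a time, bumping the leftmost entry strictly greater than the inserted value down to the next row. The recording tableau Q records, in position (i, j), the step at which that cell was added to P.
  Insert 6 (step 1): P = [6];  Q = [1]
  Insert 3 (step 2): P = [3] / [6];  Q = [1] / [2]
  Insert 2 (step 3): P = [2] / [3] / [6];  Q = [1] / [2] / [3]
  Insert 7 (step 4): P = [2, 7] / [3] / [6];  Q = [1, 4] / [2] / [3]
  Insert 1 (step 5): P = [1, 7] / [2] / [3] / [6];  Q = [1, 4] / [2] / [3] / [5]
  Insert 4 (step 6): P = [1, 4] / [2, 7] / [3] / [6];  Q = [1, 4] / [2, 6] / [3] / [5]
  Insert 8 (step 7): P = [1, 4, 8] / [2, 7] / [3] / [6];  Q = [1, 4, 7] / [2, 6] / [3] / [5]
  Insert 5 (step 8): P = [1, 4, 5] / [2, 7, 8] / [3] / [6];  Q = [1, 4, 7] / [2, 6, 8] / [3] / [5]
Final shape: (3, 3, 1, 1).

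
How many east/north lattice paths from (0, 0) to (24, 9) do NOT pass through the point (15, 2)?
Number of paths = 37011260

Total paths from (0, 0) to (24, 9): C(33, 24) = 38567100. Paths through (15, 2): (paths (0, 0) → (15, 2)) × (paths (15, 2) → (24, 9)) = C(17, 15) · C(16, 9) = 136 · 11440 = 1555840. Avoidance count = 38567100 − 1555840 = 37011260.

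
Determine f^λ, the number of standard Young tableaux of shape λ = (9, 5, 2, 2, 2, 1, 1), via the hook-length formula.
# SYT of shape (9, 5, 2, 2, 2, 1, 1) = 1280359080

Hook-length formula: f^λ = n! / Π hook(c), product over all cells c of the Young diagram. For λ = (9, 5, 2, 2, 2, 1, 1), n = 22 boxes. Hook lengths by row (left-to-right, top-to-bottom): [15, 12, 8, 7, 6, 4, 3, 2, 1]; [10, 7, 3, 2, 1]; [6, 3]; [5, 2]; [4, 1]; [2]; [1]. Product of hooks = 877879296000. So f^λ = 22! / 877879296000 = 1124000727777607680000 / 877879296000 = 1280359080.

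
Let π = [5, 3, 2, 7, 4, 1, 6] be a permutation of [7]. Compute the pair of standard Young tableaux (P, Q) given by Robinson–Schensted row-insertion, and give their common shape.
P = [1, 4, 6] / [2, 7] / [3] / [5];  Q = [1, 4, 7] / [2, 5] / [3] / [6];  common shape = (3, 2, 1, 1)

Row-insert the values π_1, π_2, … into P one at a time, bumping the leftmost entry strictly greater than the inserted value down to the next row. The recording tableau Q records, in position (i, j), the step at which that cell was added to P.
  Insert 5 (step 1): P = [5];  Q = [1]
  Insert 3 (step 2): P = [3] / [5];  Q = [1] / [2]
  Insert 2 (step 3): P = [2] / [3] / [5];  Q = [1] / [2] / [3]
  Insert 7 (step 4): P = [2, 7] / [3] / [5];  Q = [1, 4] / [2] / [3]
  Insert 4 (step 5): P = [2, 4] / [3, 7] / [5];  Q = [1, 4] / [2, 5] / [3]
  Insert 1 (step 6): P = [1, 4] / [2, 7] / [3] / [5];  Q = [1, 4] / [2, 5] / [3] / [6]
  Insert 6 (step 7): P = [1, 4, 6] / [2, 7] / [3] / [5];  Q = [1, 4, 7] / [2, 5] / [3] / [6]
Final shape: (3, 2, 1, 1).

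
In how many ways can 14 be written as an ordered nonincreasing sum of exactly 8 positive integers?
p(14, 8 parts) = 11

Partitions of n into exactly k parts ↔ partitions of n − k into at most k parts (subtract 1 from each part). For n = 14, k = 8, the partitions are: 7+1+1+1+1+1+1+1, 6+2+1+1+1+1+1+1, 5+3+1+1+1+1+1+1, 5+2+2+1+1+1+1+1, 4+4+1+1+1+1+1+1, 4+3+2+1+1+1+1+1, 4+2+2+2+1+1+1+1, 3+3+3+1+1+1+1+1, 3+3+2+2+1+1+1+1, 3+2+2+2+2+1+1+1, 2+2+2+2+2+2+1+1. Count = 11.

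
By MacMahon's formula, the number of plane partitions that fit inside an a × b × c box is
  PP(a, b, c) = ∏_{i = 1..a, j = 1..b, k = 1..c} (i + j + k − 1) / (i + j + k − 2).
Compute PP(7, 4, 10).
PP(7, 4, 10) = 69951472754592

Evaluate the triple product over i = 1..7, j = 1..4, k = 1..10. The factors are (2/1) · (3/2) · (4/3) · (5/4) · (6/5) · (7/6) · (8/7) · (9/8) · … (280 factors total). The numerators and denominators telescope so the product is an integer; carrying out the multiplication exactly gives PP(7, 4, 10) = 69951472754592.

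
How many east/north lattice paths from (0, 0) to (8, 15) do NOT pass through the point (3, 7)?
Number of paths = 335874

Total paths from (0, 0) to (8, 15): C(23, 8) = 490314. Paths through (3, 7): (paths (0, 0) → (3, 7)) × (paths (3, 7) → (8, 15)) = C(10, 3) · C(13, 5) = 120 · 1287 = 154440. Avoidance count = 490314 − 154440 = 335874.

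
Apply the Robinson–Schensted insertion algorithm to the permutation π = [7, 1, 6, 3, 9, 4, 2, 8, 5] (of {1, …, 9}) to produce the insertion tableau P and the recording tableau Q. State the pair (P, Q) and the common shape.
P = [1, 2, 4, 5] / [3, 8] / [6, 9] / [7];  Q = [1, 3, 5, 8] / [2, 6] / [4, 9] / [7];  common shape = (4, 2, 2, 1)

Row-insert the values π_1, π_2, … into P one at a time, bumping the leftmost entry strictly greater than the inserted value down to the next row. The recording tableau Q records, in position (i, j), the step at which that cell was added to P.
  Insert 7 (step 1): P = [7];  Q = [1]
  Insert 1 (step 2): P = [1] / [7];  Q = [1] / [2]
  Insert 6 (step 3): P = [1, 6] / [7];  Q = [1, 3] / [2]
  Insert 3 (step 4): P = [1, 3] / [6] / [7];  Q = [1, 3] / [2] / [4]
  Insert 9 (step 5): P = [1, 3, 9] / [6] / [7];  Q = [1, 3, 5] / [2] / [4]
  Insert 4 (step 6): P = [1, 3, 4] / [6, 9] / [7];  Q = [1, 3, 5] / [2, 6] / [4]
  Insert 2 (step 7): P = [1, 2, 4] / [3, 9] / [6] / [7];  Q = [1, 3, 5] / [2, 6] / [4] / [7]
  Insert 8 (step 8): P = [1, 2, 4, 8] / [3, 9] / [6] / [7];  Q = [1, 3, 5, 8] / [2, 6] / [4] / [7]
  Insert 5 (step 9): P = [1, 2, 4, 5] / [3, 8] / [6, 9] / [7];  Q = [1, 3, 5, 8] / [2, 6] / [4, 9] / [7]
Final shape: (4, 2, 2, 1).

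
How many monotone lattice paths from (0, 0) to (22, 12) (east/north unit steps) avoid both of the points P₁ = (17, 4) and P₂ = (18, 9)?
Number of paths = 377869320

Inclusion–exclusion. Total paths: C(34, 22) = 548354040. Through P₁: C(21, 17)·C(13, 5) = 7702695. Through P₂: C(27, 18)·C(7, 4) = 164038875. Since P₁ is strictly southwest of P₂, a monotone path through both must visit P₁ then P₂; paths through both = C(21, 17)·C(6, 1)·C(7, 4) = 1256850. Avoid both = 548354040 − 7702695 − 164038875 + 1256850 = 377869320.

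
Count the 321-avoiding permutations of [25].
C_25 = 4861946401452

These 321-avoiding permutations are counted by the Catalan number C_n = (1/(n + 1)) · C(2n, n). For n = 25: C_25 = (1/26) · C(50, 25) = 126410606437752/26 = 4861946401452.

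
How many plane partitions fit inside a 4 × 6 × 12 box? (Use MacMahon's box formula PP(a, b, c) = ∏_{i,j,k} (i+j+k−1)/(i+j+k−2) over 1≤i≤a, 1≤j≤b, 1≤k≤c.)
PP(4, 6, 12) = 64344818940480

Evaluate the triple product over i = 1..4, j = 1..6, k = 1..12. The factors are (2/1) · (3/2) · (4/3) · (5/4) · (6/5) · (7/6) · (8/7) · (9/8) · … (288 factors total). The numerators and denominators telescope so the product is an integer; carrying out the multiplication exactly gives PP(4, 6, 12) = 64344818940480.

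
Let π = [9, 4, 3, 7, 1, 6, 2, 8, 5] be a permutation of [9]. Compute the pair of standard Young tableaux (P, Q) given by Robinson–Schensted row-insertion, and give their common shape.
P = [1, 2, 5] / [3, 6, 8] / [4, 7] / [9];  Q = [1, 4, 8] / [2, 6, 9] / [3, 7] / [5];  common shape = (3, 3, 2, 1)

Row-insert the values π_1, π_2, … into P one at a time, bumping the leftmost entry strictly greater than the inserted value down to the next row. The recording tableau Q records, in position (i, j), the step at which that cell was added to P.
  Insert 9 (step 1): P = [9];  Q = [1]
  Insert 4 (step 2): P = [4] / [9];  Q = [1] / [2]
  Insert 3 (step 3): P = [3] / [4] / [9];  Q = [1] / [2] / [3]
  Insert 7 (step 4): P = [3, 7] / [4] / [9];  Q = [1, 4] / [2] / [3]
  Insert 1 (step 5): P = [1, 7] / [3] / [4] / [9];  Q = [1, 4] / [2] / [3] / [5]
  Insert 6 (step 6): P = [1, 6] / [3, 7] / [4] / [9];  Q = [1, 4] / [2, 6] / [3] / [5]
  Insert 2 (step 7): P = [1, 2] / [3, 6] / [4, 7] / [9];  Q = [1, 4] / [2, 6] / [3, 7] / [5]
  Insert 8 (step 8): P = [1, 2, 8] / [3, 6] / [4, 7] / [9];  Q = [1, 4, 8] / [2, 6] / [3, 7] / [5]
  Insert 5 (step 9): P = [1, 2, 5] / [3, 6, 8] / [4, 7] / [9];  Q = [1, 4, 8] / [2, 6, 9] / [3, 7] / [5]
Final shape: (3, 3, 2, 1).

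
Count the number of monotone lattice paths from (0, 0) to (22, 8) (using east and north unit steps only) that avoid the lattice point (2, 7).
Number of paths = 5852169

Total paths from (0, 0) to (22, 8): C(30, 22) = 5852925. Paths through (2, 7): (paths (0, 0) → (2, 7)) × (paths (2, 7) → (22, 8)) = C(9, 2) · C(21, 20) = 36 · 21 = 756. Avoidance count = 5852925 − 756 = 5852169.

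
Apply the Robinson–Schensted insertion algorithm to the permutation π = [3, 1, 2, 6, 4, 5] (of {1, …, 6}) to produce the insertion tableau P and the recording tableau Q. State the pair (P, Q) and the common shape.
P = [1, 2, 4, 5] / [3, 6];  Q = [1, 3, 4, 6] / [2, 5];  common shape = (4, 2)

Row-insert the values π_1, π_2, … into P one at a time, bumping the leftmost entry strictly greater than the inserted value down to the next row. The recording tableau Q records, in position (i, j), the step at which that cell was added to P.
  Insert 3 (step 1): P = [3];  Q = [1]
  Insert 1 (step 2): P = [1] / [3];  Q = [1] / [2]
  Insert 2 (step 3): P = [1, 2] / [3];  Q = [1, 3] / [2]
  Insert 6 (step 4): P = [1, 2, 6] / [3];  Q = [1, 3, 4] / [2]
  Insert 4 (step 5): P = [1, 2, 4] / [3, 6];  Q = [1, 3, 4] / [2, 5]
  Insert 5 (step 6): P = [1, 2, 4, 5] / [3, 6];  Q = [1, 3, 4, 6] / [2, 5]
Final shape: (4, 2).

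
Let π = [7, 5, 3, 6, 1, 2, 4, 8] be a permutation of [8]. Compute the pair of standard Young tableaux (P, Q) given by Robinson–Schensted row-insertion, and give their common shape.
P = [1, 2, 4, 8] / [3, 6] / [5] / [7];  Q = [1, 4, 7, 8] / [2, 6] / [3] / [5];  common shape = (4, 2, 1, 1)

Row-insert the values π_1, π_2, … into P one at a time, bumping the leftmost entry strictly greater than the inserted value down to the next row. The recording tableau Q records, in position (i, j), the step at which that cell was added to P.
  Insert 7 (step 1): P = [7];  Q = [1]
  Insert 5 (step 2): P = [5] / [7];  Q = [1] / [2]
  Insert 3 (step 3): P = [3] / [5] / [7];  Q = [1] / [2] / [3]
  Insert 6 (step 4): P = [3, 6] / [5] / [7];  Q = [1, 4] / [2] / [3]
  Insert 1 (step 5): P = [1, 6] / [3] / [5] / [7];  Q = [1, 4] / [2] / [3] / [5]
  Insert 2 (step 6): P = [1, 2] / [3, 6] / [5] / [7];  Q = [1, 4] / [2, 6] / [3] / [5]
  Insert 4 (step 7): P = [1, 2, 4] / [3, 6] / [5] / [7];  Q = [1, 4, 7] / [2, 6] / [3] / [5]
  Insert 8 (step 8): P = [1, 2, 4, 8] / [3, 6] / [5] / [7];  Q = [1, 4, 7, 8] / [2, 6] / [3] / [5]
Final shape: (4, 2, 1, 1).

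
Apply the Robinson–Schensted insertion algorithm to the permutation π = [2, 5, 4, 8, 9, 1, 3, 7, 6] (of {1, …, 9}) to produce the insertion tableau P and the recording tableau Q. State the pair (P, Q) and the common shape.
P = [1, 3, 6, 9] / [2, 4, 7] / [5, 8];  Q = [1, 2, 4, 5] / [3, 7, 8] / [6, 9];  common shape = (4, 3, 2)

Row-insert the values π_1, π_2, … into P one at a time, bumping the leftmost entry strictly greater than the inserted value down to the next row. The recording tableau Q records, in position (i, j), the step at which that cell was added to P.
  Insert 2 (step 1): P = [2];  Q = [1]
  Insert 5 (step 2): P = [2, 5];  Q = [1, 2]
  Insert 4 (step 3): P = [2, 4] / [5];  Q = [1, 2] / [3]
  Insert 8 (step 4): P = [2, 4, 8] / [5];  Q = [1, 2, 4] / [3]
  Insert 9 (step 5): P = [2, 4, 8, 9] / [5];  Q = [1, 2, 4, 5] / [3]
  Insert 1 (step 6): P = [1, 4, 8, 9] / [2] / [5];  Q = [1, 2, 4, 5] / [3] / [6]
  Insert 3 (step 7): P = [1, 3, 8, 9] / [2, 4] / [5];  Q = [1, 2, 4, 5] / [3, 7] / [6]
  Insert 7 (step 8): P = [1, 3, 7, 9] / [2, 4, 8] / [5];  Q = [1, 2, 4, 5] / [3, 7, 8] / [6]
  Insert 6 (step 9): P = [1, 3, 6, 9] / [2, 4, 7] / [5, 8];  Q = [1, 2, 4, 5] / [3, 7, 8] / [6, 9]
Final shape: (4, 3, 2).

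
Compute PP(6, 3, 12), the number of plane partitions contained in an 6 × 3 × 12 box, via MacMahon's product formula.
PP(6, 3, 12) = 99604982880

Evaluate the triple product over i = 1..6, j = 1..3, k = 1..12. The factors are (2/1) · (3/2) · (4/3) · (5/4) · (6/5) · (7/6) · (8/7) · (9/8) · … (216 factors total). The numerators and denominators telescope so the product is an integer; carrying out the multiplication exactly gives PP(6, 3, 12) = 99604982880.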